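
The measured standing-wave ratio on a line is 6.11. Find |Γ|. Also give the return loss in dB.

|Γ| = (S − 1)/(S + 1) = (6.11 − 1)/(6.11 + 1) = 5.11/7.11
RL = −20·log₁₀|Γ| = −20·log₁₀(0.719)

|Γ| ≈ 0.719; return loss ≈ 2.87 dB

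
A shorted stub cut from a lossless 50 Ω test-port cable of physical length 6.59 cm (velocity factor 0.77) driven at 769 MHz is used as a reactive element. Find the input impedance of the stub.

Z_in ≈ +j257 Ω

λ = v/f = 0.77·c / 769 MHz = 0.3 m
βl = 2π·l/λ = 2π × 0.219 = 79°
tan(βl) = 5.13
For a shorted stub, Z_in = jZ_0·tan(βl)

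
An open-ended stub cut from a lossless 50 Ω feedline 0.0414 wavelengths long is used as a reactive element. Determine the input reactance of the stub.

X_in ≈ -188 Ω (capacitive)

βl = 2π × 0.0414 = 14.9°
tan(βl) = 0.266
For an open-ended stub, Z_in = −jZ_0·cot(βl) = −jZ_0/tan(βl)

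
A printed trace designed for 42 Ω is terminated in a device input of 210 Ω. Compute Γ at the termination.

Γ = (Z_L − Z_0)/(Z_L + Z_0) = (210 − 42)/(210 + 42) = 168/252

Γ = 0.667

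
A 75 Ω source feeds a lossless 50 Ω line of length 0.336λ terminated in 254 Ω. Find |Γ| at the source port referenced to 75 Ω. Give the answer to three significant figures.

βl = 2π × 0.336 = 121°
tan(βl) = -1.67
Z_in = Z_0·(Z_L + jZ_0·tanβl)/(Z_0 + jZ_L·tanβl) = 13.2 + j28.4 Ω
Γ_s = (Z_in − Z_s)/(Z_in + Z_s) = (-61.8 + j28.4)/(88.2 + j28.4), |Γ_s| = 0.734

|Γ| ≈ 0.734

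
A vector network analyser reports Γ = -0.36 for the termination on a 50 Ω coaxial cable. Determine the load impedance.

Z_L = Z_0·(1 + Γ)/(1 − Γ) = 50·(0.64)/(1.36)

Z_L ≈ 23.5 Ω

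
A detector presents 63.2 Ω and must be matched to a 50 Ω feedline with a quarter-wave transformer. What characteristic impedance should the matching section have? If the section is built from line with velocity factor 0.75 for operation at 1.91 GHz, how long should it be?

Z_qwt ≈ 56.2 Ω; length ≈ 2.95 cm

Z_qwt = √(Z_0·R_L) = √(50 × 63.2) = √3160
λ = 0.75·c/f = 0.118 m, so l = λ/4 = 0.0295 m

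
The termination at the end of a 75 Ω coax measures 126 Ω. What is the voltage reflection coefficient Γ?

Γ = (Z_L − Z_0)/(Z_L + Z_0) = (126 − 75)/(126 + 75) = 51/201

Γ = 0.254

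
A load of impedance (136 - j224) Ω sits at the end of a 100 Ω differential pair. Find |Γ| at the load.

|Γ| ≈ 0.697

Γ = (Z_L − Z_0)/(Z_L + Z_0) = (36 − j224)/(236 − j224)
|Γ| = 227/325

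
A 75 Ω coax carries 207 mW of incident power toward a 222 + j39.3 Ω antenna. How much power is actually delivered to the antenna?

P_delivered ≈ 154 mW

|Γ| = |(147 + j39.3)/(297 + j39.3)| = 0.508
|Γ|² = 0.258
P_refl = |Γ|²·P_inc = 53.4 mW, P_del = (1 − |Γ|²)·P_inc = 154 mW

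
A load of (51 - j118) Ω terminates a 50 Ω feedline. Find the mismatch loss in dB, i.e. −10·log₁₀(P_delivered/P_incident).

mismatch loss ≈ 3.74 dB

Γ = (1 − j118)/(101 − j118), |Γ| = 0.76
|Γ|² = 0.577, so P_del/P_inc = 1 − |Γ|² = 0.423
ML = −10·log₁₀(1 − |Γ|²)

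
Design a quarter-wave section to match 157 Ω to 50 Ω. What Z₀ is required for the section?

Z_qwt ≈ 88.6 Ω

Z_qwt = √(Z_0·R_L) = √(50 × 157) = √7850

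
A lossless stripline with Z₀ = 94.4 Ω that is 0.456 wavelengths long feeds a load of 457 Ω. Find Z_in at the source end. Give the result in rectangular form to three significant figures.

Z_in ≈ 171 + j208 Ω

βl = 2π × 0.456 = 164°
tan(βl) = tan(164°) = -0.284
Z_in = Z_0·(Z_L + jZ_0·tanβl)/(Z_0 + jZ_L·tanβl)
     = 94.4·(457 − j26.8)/(94.4 − j130)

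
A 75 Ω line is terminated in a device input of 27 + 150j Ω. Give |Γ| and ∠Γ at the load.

Γ ≈ 0.868 ∠ 52°

Γ = (Z_L − Z_0)/(Z_L + Z_0) = (-48 + j150)/(102 + j150)
|Γ| = 157/181 = 0.868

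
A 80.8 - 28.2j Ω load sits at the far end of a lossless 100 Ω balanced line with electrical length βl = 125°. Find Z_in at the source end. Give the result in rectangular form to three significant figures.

Z_in ≈ 145 − j5.27 Ω

tan(βl) = tan(125°) = -1.43
Z_in = Z_0·(Z_L + jZ_0·tanβl)/(Z_0 + jZ_L·tanβl)
     = 100·(80.8 − j171)/(59.7 − j115)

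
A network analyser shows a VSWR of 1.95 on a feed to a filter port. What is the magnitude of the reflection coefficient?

|Γ| ≈ 0.322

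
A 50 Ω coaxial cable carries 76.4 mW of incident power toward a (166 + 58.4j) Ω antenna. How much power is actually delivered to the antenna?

P_delivered ≈ 50.7 mW

|Γ| = |(116 + j58.4)/(216 + j58.4)| = 0.58
|Γ|² = 0.337
P_refl = |Γ|²·P_inc = 25.7 mW, P_del = (1 − |Γ|²)·P_inc = 50.7 mW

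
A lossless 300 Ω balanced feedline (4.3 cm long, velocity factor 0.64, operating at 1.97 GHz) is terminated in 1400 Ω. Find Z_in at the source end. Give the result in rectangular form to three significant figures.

λ = v/f = 0.64·c / 1.97 GHz = 0.0975 m
βl = 2π·l/λ = 2π × 0.441 = 159°
tan(βl) = tan(159°) = -0.387
Z_in = Z_0·(Z_L + jZ_0·tanβl)/(Z_0 + jZ_L·tanβl)
     = 300·(1400 − j116)/(300 − j542)

Z_in ≈ 377 + j566 Ω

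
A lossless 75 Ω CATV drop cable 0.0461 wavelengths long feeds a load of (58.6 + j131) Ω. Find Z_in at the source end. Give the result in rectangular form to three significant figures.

βl = 2π × 0.0461 = 16.6°
tan(βl) = tan(16.6°) = 0.298
Z_in = Z_0·(Z_L + jZ_0·tanβl)/(Z_0 + jZ_L·tanβl)
     = 75·(58.6 + j153)/(36 + j17.5)

Z_in ≈ 225 + j211 Ω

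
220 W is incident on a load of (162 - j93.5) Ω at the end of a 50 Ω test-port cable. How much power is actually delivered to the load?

P_delivered ≈ 133 W

|Γ| = |(112 − j93.5)/(212 − j93.5)| = 0.63
|Γ|² = 0.396
P_refl = |Γ|²·P_inc = 87.2 W, P_del = (1 − |Γ|²)·P_inc = 133 W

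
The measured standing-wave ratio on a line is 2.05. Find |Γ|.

|Γ| = (S − 1)/(S + 1) = (2.05 − 1)/(2.05 + 1) = 1.05/3.05

|Γ| ≈ 0.344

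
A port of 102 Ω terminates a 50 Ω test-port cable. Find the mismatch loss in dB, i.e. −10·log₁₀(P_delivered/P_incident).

mismatch loss ≈ 0.541 dB

Γ = (102 − 50)/(102 + 50) = 0.342
|Γ|² = 0.117, so P_del/P_inc = 1 − |Γ|² = 0.883
ML = −10·log₁₀(1 − |Γ|²)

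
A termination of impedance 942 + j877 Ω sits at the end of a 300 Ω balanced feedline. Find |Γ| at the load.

|Γ| ≈ 0.715

Γ = (Z_L − Z_0)/(Z_L + Z_0) = (642 + j877)/(1242 + j877)
|Γ| = 1090/1520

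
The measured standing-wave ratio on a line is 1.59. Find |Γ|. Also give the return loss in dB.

|Γ| ≈ 0.228; return loss ≈ 12.8 dB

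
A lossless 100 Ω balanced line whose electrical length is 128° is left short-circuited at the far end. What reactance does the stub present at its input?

tan(βl) = -1.28
For a short-circuited stub, Z_in = jZ_0·tan(βl)

X_in ≈ -128 Ω (capacitive)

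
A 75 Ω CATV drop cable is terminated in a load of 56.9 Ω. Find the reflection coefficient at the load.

Γ = (Z_L − Z_0)/(Z_L + Z_0) = (56.9 − 75)/(56.9 + 75) = -18.1/131.9

Γ = -0.137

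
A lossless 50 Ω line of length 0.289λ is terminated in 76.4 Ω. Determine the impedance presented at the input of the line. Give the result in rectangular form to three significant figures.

βl = 2π × 0.289 = 104°
tan(βl) = tan(104°) = -4
Z_in = Z_0·(Z_L + jZ_0·tanβl)/(Z_0 + jZ_L·tanβl)
     = 50·(76.4 − j200)/(50 − j306)

Z_in ≈ 33.9 + j6.96 Ω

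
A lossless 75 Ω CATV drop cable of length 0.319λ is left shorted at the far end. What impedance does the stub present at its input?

βl = 2π × 0.319 = 115°
tan(βl) = -2.16
For a shorted stub, Z_in = jZ_0·tan(βl)

Z_in ≈ −j162 Ω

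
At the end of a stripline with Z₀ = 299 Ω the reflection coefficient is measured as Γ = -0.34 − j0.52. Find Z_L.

Z_L = Z_0·(1 + Γ)/(1 − Γ) = 299·(0.66 − j0.52)/(1.34 + j0.52)

Z_L ≈ 88.9 − j151 Ω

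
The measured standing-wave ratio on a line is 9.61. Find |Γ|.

|Γ| ≈ 0.811

|Γ| = (S − 1)/(S + 1) = (9.61 − 1)/(9.61 + 1) = 8.61/10.6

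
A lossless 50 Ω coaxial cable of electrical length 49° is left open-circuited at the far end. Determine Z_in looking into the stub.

tan(βl) = 1.15
For an open-circuited stub, Z_in = −jZ_0·cot(βl) = −jZ_0/tan(βl)

Z_in ≈ −j43.5 Ω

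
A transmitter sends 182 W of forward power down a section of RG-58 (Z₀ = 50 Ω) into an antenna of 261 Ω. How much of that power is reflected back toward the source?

P_reflected ≈ 83.8 W

Γ = (261 − 50)/(261 + 50) = 0.678
|Γ|² = 0.46
P_refl = |Γ|²·P_inc = 83.8 W, P_del = (1 − |Γ|²)·P_inc = 98.2 W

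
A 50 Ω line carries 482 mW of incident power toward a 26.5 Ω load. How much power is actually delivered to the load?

P_delivered ≈ 437 mW

Γ = (26.5 − 50)/(26.5 + 50) = -0.307
|Γ|² = 0.0944
P_refl = |Γ|²·P_inc = 45.5 mW, P_del = (1 − |Γ|²)·P_inc = 437 mW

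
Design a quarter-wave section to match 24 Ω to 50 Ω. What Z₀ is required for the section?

Z_qwt ≈ 34.6 Ω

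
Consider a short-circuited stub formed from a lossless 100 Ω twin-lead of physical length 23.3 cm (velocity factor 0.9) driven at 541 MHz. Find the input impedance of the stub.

λ = v/f = 0.9·c / 541 MHz = 0.499 m
βl = 2π·l/λ = 2π × 0.467 = 168°
tan(βl) = -0.211
For a short-circuited stub, Z_in = jZ_0·tan(βl)

Z_in ≈ −j21.1 Ω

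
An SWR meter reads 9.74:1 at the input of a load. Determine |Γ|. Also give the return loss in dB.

|Γ| = (S − 1)/(S + 1) = (9.74 − 1)/(9.74 + 1) = 8.74/10.7
RL = −20·log₁₀|Γ| = −20·log₁₀(0.814)

|Γ| ≈ 0.814; return loss ≈ 1.79 dB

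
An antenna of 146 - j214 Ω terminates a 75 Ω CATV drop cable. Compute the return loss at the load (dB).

RL ≈ 2.7 dB

Γ = (71 − j214)/(221 − j214), |Γ| = 0.733
RL = −20·log₁₀|Γ| = −20·log₁₀(0.733)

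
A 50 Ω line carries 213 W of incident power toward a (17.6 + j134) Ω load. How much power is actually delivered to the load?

P_delivered ≈ 33.3 W

|Γ| = |(-32.4 + j134)/(67.6 + j134)| = 0.919
|Γ|² = 0.844
P_refl = |Γ|²·P_inc = 180 W, P_del = (1 − |Γ|²)·P_inc = 33.3 W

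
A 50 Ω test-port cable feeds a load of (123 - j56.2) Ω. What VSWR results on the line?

VSWR ≈ 3.05

Γ = (Z_L − Z_0)/(Z_L + Z_0) = (73 − j56.2)/(173 − j56.2)
|Γ| = 92.1/182 = 0.506
VSWR = (1 + |Γ|)/(1 − |Γ|) = 1.51/0.494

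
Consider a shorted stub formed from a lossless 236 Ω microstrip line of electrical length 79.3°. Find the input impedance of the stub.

tan(βl) = 5.29
For a shorted stub, Z_in = jZ_0·tan(βl)

Z_in ≈ +j1250 Ω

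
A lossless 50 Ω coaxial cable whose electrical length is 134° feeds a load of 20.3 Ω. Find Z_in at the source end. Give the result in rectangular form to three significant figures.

tan(βl) = tan(134°) = -1.04
Z_in = Z_0·(Z_L + jZ_0·tanβl)/(Z_0 + jZ_L·tanβl)
     = 50·(20.3 − j51.8)/(50 − j21)

Z_in ≈ 35.7 − j36.7 Ω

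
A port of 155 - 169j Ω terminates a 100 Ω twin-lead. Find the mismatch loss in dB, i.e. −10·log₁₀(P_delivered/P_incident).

Γ = (55 − j169)/(255 − j169), |Γ| = 0.581
|Γ|² = 0.338, so P_del/P_inc = 1 − |Γ|² = 0.662
ML = −10·log₁₀(1 − |Γ|²)

mismatch loss ≈ 1.79 dB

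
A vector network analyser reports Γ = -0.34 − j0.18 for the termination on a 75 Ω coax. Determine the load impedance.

Z_L = Z_0·(1 + Γ)/(1 − Γ) = 75·(0.66 − j0.18)/(1.34 + j0.18)

Z_L ≈ 35 − j14.8 Ω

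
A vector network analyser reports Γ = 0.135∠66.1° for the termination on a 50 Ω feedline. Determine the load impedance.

Z_L ≈ 54 + j13.6 Ω

Z_L = Z_0·(1 + Γ)/(1 − Γ) = 50·(1.05 + j0.123)/(0.945 − j0.123)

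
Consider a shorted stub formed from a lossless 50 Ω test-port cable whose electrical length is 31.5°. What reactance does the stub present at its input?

tan(βl) = 0.613
For a shorted stub, Z_in = jZ_0·tan(βl)

X_in ≈ 30.6 Ω (inductive)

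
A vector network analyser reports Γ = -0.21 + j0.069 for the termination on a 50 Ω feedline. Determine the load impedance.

Z_L ≈ 32.4 + j4.7 Ω

Z_L = Z_0·(1 + Γ)/(1 − Γ) = 50·(0.79 + j0.069)/(1.21 − j0.069)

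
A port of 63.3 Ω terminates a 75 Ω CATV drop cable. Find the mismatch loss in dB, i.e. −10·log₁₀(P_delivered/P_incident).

mismatch loss ≈ 0.0312 dB

Γ = (63.3 − 75)/(63.3 + 75) = -0.0846
|Γ|² = 0.00716, so P_del/P_inc = 1 − |Γ|² = 0.993
ML = −10·log₁₀(1 − |Γ|²)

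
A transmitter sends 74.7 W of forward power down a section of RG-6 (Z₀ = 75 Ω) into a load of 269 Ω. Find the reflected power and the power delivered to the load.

Γ = (269 − 75)/(269 + 75) = 0.564
|Γ|² = 0.318
P_refl = |Γ|²·P_inc = 23.8 W, P_del = (1 − |Γ|²)·P_inc = 50.9 W

P_reflected ≈ 23.8 W; P_delivered ≈ 50.9 W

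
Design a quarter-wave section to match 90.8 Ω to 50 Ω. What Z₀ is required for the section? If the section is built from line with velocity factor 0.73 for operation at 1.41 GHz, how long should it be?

Z_qwt ≈ 67.4 Ω; length ≈ 3.88 cm

Z_qwt = √(Z_0·R_L) = √(50 × 90.8) = √4540
λ = 0.73·c/f = 0.155 m, so l = λ/4 = 0.0388 m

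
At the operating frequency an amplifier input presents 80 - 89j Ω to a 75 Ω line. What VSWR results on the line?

Γ = (Z_L − Z_0)/(Z_L + Z_0) = (5 − j89)/(155 − j89)
|Γ| = 89.1/179 = 0.499
VSWR = (1 + |Γ|)/(1 − |Γ|) = 1.5/0.501

VSWR ≈ 2.99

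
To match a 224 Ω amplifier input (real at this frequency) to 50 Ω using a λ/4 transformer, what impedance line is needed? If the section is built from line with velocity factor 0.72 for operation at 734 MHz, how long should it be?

Z_qwt ≈ 106 Ω; length ≈ 7.36 cm

Z_qwt = √(Z_0·R_L) = √(50 × 224) = √11200
λ = 0.72·c/f = 0.294 m, so l = λ/4 = 0.0736 m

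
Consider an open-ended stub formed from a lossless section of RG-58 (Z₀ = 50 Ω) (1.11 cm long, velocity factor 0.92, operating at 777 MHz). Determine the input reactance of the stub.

λ = v/f = 0.92·c / 777 MHz = 0.355 m
βl = 2π·l/λ = 2π × 0.0312 = 11.2°
tan(βl) = 0.199
For an open-ended stub, Z_in = −jZ_0·cot(βl) = −jZ_0/tan(βl)

X_in ≈ -251 Ω (capacitive)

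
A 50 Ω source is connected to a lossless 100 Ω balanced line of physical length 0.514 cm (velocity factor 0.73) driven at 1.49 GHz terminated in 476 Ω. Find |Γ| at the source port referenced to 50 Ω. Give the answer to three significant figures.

λ = v/f = 0.73·c / 1.49 GHz = 0.147 m
βl = 2π·l/λ = 2π × 0.035 = 12.6°
tan(βl) = 0.223
Z_in = Z_0·(Z_L + jZ_0·tanβl)/(Z_0 + jZ_L·tanβl) = 235 − j227 Ω
Γ_s = (Z_in − Z_s)/(Z_in + Z_s) = (185 − j227)/(285 − j227), |Γ_s| = 0.804

|Γ| ≈ 0.804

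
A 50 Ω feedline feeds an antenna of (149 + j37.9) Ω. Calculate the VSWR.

VSWR ≈ 3.2

Γ = (Z_L − Z_0)/(Z_L + Z_0) = (99 + j37.9)/(199 + j37.9)
|Γ| = 106/203 = 0.523
VSWR = (1 + |Γ|)/(1 − |Γ|) = 1.52/0.477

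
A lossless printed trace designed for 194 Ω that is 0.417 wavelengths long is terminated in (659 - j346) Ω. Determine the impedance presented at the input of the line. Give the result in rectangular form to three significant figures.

βl = 2π × 0.417 = 150°
tan(βl) = tan(150°) = -0.575
Z_in = Z_0·(Z_L + jZ_0·tanβl)/(Z_0 + jZ_L·tanβl)
     = 194·(659 − j457)/(-4.8 − j379)

Z_in ≈ 230 + j341 Ω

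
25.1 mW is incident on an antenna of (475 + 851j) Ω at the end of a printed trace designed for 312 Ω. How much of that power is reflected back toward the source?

|Γ| = |(163 + j851)/(787 + j851)| = 0.748
|Γ|² = 0.559
P_refl = |Γ|²·P_inc = 14 mW, P_del = (1 − |Γ|²)·P_inc = 11.1 mW

P_reflected ≈ 14 mW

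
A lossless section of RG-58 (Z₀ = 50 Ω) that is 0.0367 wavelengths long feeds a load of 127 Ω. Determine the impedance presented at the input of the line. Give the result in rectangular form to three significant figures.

βl = 2π × 0.0367 = 13.2°
tan(βl) = tan(13.2°) = 0.235
Z_in = Z_0·(Z_L + jZ_0·tanβl)/(Z_0 + jZ_L·tanβl)
     = 50·(127 + j11.7)/(50 + j29.8)

Z_in ≈ 98.8 − j47.2 Ω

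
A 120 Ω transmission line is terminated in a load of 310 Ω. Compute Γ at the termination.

Γ = 0.442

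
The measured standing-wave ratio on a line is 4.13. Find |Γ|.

|Γ| = (S − 1)/(S + 1) = (4.13 − 1)/(4.13 + 1) = 3.13/5.13

|Γ| ≈ 0.61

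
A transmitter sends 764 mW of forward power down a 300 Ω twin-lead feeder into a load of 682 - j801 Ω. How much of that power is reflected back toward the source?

P_reflected ≈ 375 mW

|Γ| = |(382 − j801)/(982 − j801)| = 0.7
|Γ|² = 0.49
P_refl = |Γ|²·P_inc = 375 mW, P_del = (1 − |Γ|²)·P_inc = 389 mW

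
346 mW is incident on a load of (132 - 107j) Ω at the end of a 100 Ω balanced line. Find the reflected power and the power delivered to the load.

P_reflected ≈ 66.1 mW; P_delivered ≈ 280 mW

|Γ| = |(32 − j107)/(232 − j107)| = 0.437
|Γ|² = 0.191
P_refl = |Γ|²·P_inc = 66.1 mW, P_del = (1 − |Γ|²)·P_inc = 280 mW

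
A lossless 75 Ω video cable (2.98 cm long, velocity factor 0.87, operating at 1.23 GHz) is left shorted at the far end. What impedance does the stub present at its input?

λ = v/f = 0.87·c / 1.23 GHz = 0.212 m
βl = 2π·l/λ = 2π × 0.14 = 50.6°
tan(βl) = 1.22
For a shorted stub, Z_in = jZ_0·tan(βl)

Z_in ≈ +j91.2 Ω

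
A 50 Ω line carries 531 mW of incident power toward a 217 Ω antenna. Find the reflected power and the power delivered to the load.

P_reflected ≈ 208 mW; P_delivered ≈ 323 mW

Γ = (217 − 50)/(217 + 50) = 0.625
|Γ|² = 0.391
P_refl = |Γ|²·P_inc = 208 mW, P_del = (1 − |Γ|²)·P_inc = 323 mW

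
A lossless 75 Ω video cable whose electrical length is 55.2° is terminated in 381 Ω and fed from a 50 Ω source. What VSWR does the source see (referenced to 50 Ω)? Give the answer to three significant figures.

tan(βl) = 1.44
Z_in = Z_0·(Z_L + jZ_0·tanβl)/(Z_0 + jZ_L·tanβl) = 21.5 − j49.2 Ω
Γ_s = (Z_in − Z_s)/(Z_in + Z_s) = (-28.5 − j49.2)/(71.5 − j49.2), |Γ_s| = 0.655
VSWR = (1 + |Γ_s|)/(1 − |Γ_s|)

VSWR ≈ 4.8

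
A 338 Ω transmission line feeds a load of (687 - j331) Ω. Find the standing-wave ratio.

VSWR ≈ 2.61

Γ = (Z_L − Z_0)/(Z_L + Z_0) = (349 − j331)/(1025 − j331)
|Γ| = 481/1080 = 0.447
VSWR = (1 + |Γ|)/(1 − |Γ|) = 1.45/0.553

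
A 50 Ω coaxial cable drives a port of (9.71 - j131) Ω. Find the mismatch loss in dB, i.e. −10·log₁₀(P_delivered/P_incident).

Γ = (-40.29 − j131)/(59.71 − j131), |Γ| = 0.952
|Γ|² = 0.906, so P_del/P_inc = 1 − |Γ|² = 0.0937
ML = −10·log₁₀(1 − |Γ|²)

mismatch loss ≈ 10.3 dB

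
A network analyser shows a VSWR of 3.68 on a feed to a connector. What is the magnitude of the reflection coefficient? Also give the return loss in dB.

|Γ| = (S − 1)/(S + 1) = (3.68 − 1)/(3.68 + 1) = 2.68/4.68
RL = −20·log₁₀|Γ| = −20·log₁₀(0.573)

|Γ| ≈ 0.573; return loss ≈ 4.84 dB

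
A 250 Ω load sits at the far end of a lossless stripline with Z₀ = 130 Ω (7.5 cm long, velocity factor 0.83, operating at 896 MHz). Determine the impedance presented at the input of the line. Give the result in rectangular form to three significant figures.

λ = v/f = 0.83·c / 896 MHz = 0.278 m
βl = 2π·l/λ = 2π × 0.27 = 97.2°
tan(βl) = tan(97.2°) = -7.96
Z_in = Z_0·(Z_L + jZ_0·tanβl)/(Z_0 + jZ_L·tanβl)
     = 130·(250 − j1040)/(130 − j1990)

Z_in ≈ 68.4 + j11.9 Ω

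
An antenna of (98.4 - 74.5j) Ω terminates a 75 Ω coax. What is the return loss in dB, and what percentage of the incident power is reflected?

RL ≈ 7.66 dB; 17.1% of incident power reflected

Γ = (23.4 − j74.5)/(173.4 − j74.5), |Γ| = 0.414
RL = −20·log₁₀(0.414) = 7.66 dB
P_refl/P_inc = |Γ|² = 0.171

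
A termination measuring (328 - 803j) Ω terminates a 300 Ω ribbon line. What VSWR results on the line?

VSWR ≈ 8.44

Γ = (Z_L − Z_0)/(Z_L + Z_0) = (28 − j803)/(628 − j803)
|Γ| = 803/1020 = 0.788
VSWR = (1 + |Γ|)/(1 − |Γ|) = 1.79/0.212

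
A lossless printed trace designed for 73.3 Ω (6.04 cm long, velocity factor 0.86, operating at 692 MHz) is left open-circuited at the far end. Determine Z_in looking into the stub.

λ = v/f = 0.86·c / 692 MHz = 0.373 m
βl = 2π·l/λ = 2π × 0.162 = 58.3°
tan(βl) = 1.62
For an open-circuited stub, Z_in = −jZ_0·cot(βl) = −jZ_0/tan(βl)

Z_in ≈ −j45.2 Ω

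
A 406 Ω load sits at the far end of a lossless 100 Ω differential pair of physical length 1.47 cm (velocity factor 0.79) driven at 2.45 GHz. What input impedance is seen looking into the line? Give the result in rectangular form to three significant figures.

Z_in ≈ 35.9 − j64.5 Ω

λ = v/f = 0.79·c / 2.45 GHz = 0.0967 m
βl = 2π·l/λ = 2π × 0.152 = 54.7°
tan(βl) = tan(54.7°) = 1.41
Z_in = Z_0·(Z_L + jZ_0·tanβl)/(Z_0 + jZ_L·tanβl)
     = 100·(406 + j141)/(100 + j574)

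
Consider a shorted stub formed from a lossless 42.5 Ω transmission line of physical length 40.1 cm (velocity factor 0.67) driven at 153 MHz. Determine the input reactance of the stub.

λ = v/f = 0.67·c / 153 MHz = 1.31 m
βl = 2π·l/λ = 2π × 0.305 = 110°
tan(βl) = -2.76
For a shorted stub, Z_in = jZ_0·tan(βl)

X_in ≈ -117 Ω (capacitive)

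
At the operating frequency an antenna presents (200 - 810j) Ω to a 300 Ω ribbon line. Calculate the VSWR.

VSWR ≈ 13

Γ = (Z_L − Z_0)/(Z_L + Z_0) = (-100 − j810)/(500 − j810)
|Γ| = 816/952 = 0.857
VSWR = (1 + |Γ|)/(1 − |Γ|) = 1.86/0.143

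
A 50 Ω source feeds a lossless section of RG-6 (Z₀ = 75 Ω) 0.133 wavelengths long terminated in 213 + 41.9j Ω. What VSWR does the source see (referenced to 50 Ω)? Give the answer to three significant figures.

βl = 2π × 0.133 = 47.9°
tan(βl) = 1.11
Z_in = Z_0·(Z_L + jZ_0·tanβl)/(Z_0 + jZ_L·tanβl) = 47.3 − j62.1 Ω
Γ_s = (Z_in − Z_s)/(Z_in + Z_s) = (-2.7 − j62.1)/(97.3 − j62.1), |Γ_s| = 0.538
VSWR = (1 + |Γ_s|)/(1 − |Γ_s|)

VSWR ≈ 3.33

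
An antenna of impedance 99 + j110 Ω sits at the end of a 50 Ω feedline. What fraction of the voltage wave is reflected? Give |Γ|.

Γ = (Z_L − Z_0)/(Z_L + Z_0) = (49 + j110)/(149 + j110)
|Γ| = 120/185

|Γ| ≈ 0.65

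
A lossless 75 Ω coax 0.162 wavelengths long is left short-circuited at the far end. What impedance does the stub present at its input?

βl = 2π × 0.162 = 58.3°
tan(βl) = 1.62
For a short-circuited stub, Z_in = jZ_0·tan(βl)

Z_in ≈ +j122 Ω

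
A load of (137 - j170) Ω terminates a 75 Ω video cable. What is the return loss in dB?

RL ≈ 3.53 dB

Γ = (62 − j170)/(212 − j170), |Γ| = 0.666
RL = −20·log₁₀|Γ| = −20·log₁₀(0.666)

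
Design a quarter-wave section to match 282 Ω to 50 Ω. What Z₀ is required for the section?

Z_qwt ≈ 119 Ω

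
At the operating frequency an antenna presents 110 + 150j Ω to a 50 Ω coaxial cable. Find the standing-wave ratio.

Γ = (Z_L − Z_0)/(Z_L + Z_0) = (60 + j150)/(160 + j150)
|Γ| = 162/219 = 0.737
VSWR = (1 + |Γ|)/(1 − |Γ|) = 1.74/0.263

VSWR ≈ 6.59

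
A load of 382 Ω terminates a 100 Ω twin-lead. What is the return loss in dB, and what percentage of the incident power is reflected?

RL ≈ 4.66 dB; 34.2% of incident power reflected

Γ = (382 − 100)/(382 + 100) = 0.585
RL = −20·log₁₀(0.585) = 4.66 dB
P_refl/P_inc = |Γ|² = 0.342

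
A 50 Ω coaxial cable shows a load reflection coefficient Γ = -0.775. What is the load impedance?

Z_L ≈ 6.34 Ω

Z_L = Z_0·(1 + Γ)/(1 − Γ) = 50·(0.225)/(1.77)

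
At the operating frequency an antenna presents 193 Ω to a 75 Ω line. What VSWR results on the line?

VSWR ≈ 2.57

Γ = (193 − 75)/(193 + 75) = 0.44
VSWR = (1 + 0.44)/(1 − 0.44)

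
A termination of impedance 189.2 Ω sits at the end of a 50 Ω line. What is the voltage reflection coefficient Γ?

Γ = (Z_L − Z_0)/(Z_L + Z_0) = (189.2 − 50)/(189.2 + 50) = 139.2/239.2

Γ = 0.582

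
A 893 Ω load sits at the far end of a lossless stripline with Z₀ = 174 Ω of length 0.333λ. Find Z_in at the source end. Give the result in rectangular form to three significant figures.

Z_in ≈ 44.5 + j95 Ω

βl = 2π × 0.333 = 120°
tan(βl) = tan(120°) = -1.74
Z_in = Z_0·(Z_L + jZ_0·tanβl)/(Z_0 + jZ_L·tanβl)
     = 174·(893 − j303)/(174 − j1550)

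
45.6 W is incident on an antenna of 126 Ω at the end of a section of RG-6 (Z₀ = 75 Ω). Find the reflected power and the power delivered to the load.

Γ = (126 − 75)/(126 + 75) = 0.254
|Γ|² = 0.0644
P_refl = |Γ|²·P_inc = 2.94 W, P_del = (1 − |Γ|²)·P_inc = 42.7 W

P_reflected ≈ 2.94 W; P_delivered ≈ 42.7 W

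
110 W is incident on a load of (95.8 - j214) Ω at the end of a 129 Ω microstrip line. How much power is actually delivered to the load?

|Γ| = |(-33.2 − j214)/(224.8 − j214)| = 0.698
|Γ|² = 0.487
P_refl = |Γ|²·P_inc = 53.6 W, P_del = (1 − |Γ|²)·P_inc = 56.4 W

P_delivered ≈ 56.4 W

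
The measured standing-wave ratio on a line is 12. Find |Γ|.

|Γ| ≈ 0.846

|Γ| = (S − 1)/(S + 1) = (12 − 1)/(12 + 1) = 11/13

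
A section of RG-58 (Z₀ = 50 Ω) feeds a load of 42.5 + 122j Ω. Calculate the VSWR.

VSWR ≈ 8.92

Γ = (Z_L − Z_0)/(Z_L + Z_0) = (-7.5 + j122)/(92.5 + j122)
|Γ| = 122/153 = 0.798
VSWR = (1 + |Γ|)/(1 − |Γ|) = 1.8/0.202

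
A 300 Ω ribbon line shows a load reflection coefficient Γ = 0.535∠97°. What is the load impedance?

Z_L ≈ 151 + j225 Ω

Z_L = Z_0·(1 + Γ)/(1 − Γ) = 300·(0.935 + j0.531)/(1.07 − j0.531)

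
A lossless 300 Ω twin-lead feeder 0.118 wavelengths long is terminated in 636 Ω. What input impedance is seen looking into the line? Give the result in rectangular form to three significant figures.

βl = 2π × 0.118 = 42.5°
tan(βl) = tan(42.5°) = 0.916
Z_in = Z_0·(Z_L + jZ_0·tanβl)/(Z_0 + jZ_L·tanβl)
     = 300·(636 + j275)/(300 + j582)

Z_in ≈ 245 − j201 Ω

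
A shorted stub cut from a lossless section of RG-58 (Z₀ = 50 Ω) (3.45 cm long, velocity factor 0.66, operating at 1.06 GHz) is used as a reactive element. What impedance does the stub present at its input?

Z_in ≈ +j115 Ω

λ = v/f = 0.66·c / 1.06 GHz = 0.187 m
βl = 2π·l/λ = 2π × 0.185 = 66.5°
tan(βl) = 2.3
For a shorted stub, Z_in = jZ_0·tan(βl)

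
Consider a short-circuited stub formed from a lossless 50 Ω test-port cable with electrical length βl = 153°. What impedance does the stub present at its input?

tan(βl) = -0.51
For a short-circuited stub, Z_in = jZ_0·tan(βl)

Z_in ≈ −j25.5 Ω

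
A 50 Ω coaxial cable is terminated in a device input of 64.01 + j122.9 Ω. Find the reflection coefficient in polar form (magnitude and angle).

Γ = (Z_L − Z_0)/(Z_L + Z_0) = (14.01 + j122.9)/(114 + j122.9)
|Γ| = 124/168 = 0.738

Γ ≈ 0.738 ∠ 36.3°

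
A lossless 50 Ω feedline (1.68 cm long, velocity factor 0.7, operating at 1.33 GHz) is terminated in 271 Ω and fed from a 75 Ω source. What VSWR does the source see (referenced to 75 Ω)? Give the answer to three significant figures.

VSWR ≈ 5.38

λ = v/f = 0.7·c / 1.33 GHz = 0.158 m
βl = 2π·l/λ = 2π × 0.106 = 38.3°
tan(βl) = 0.79
Z_in = Z_0·(Z_L + jZ_0·tanβl)/(Z_0 + jZ_L·tanβl) = 22.8 − j58 Ω
Γ_s = (Z_in − Z_s)/(Z_in + Z_s) = (-52.2 − j58)/(97.8 − j58), |Γ_s| = 0.687
VSWR = (1 + |Γ_s|)/(1 − |Γ_s|)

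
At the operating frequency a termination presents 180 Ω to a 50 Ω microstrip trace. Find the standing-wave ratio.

Γ = (180 − 50)/(180 + 50) = 0.565
VSWR = (1 + 0.565)/(1 − 0.565)

VSWR ≈ 3.6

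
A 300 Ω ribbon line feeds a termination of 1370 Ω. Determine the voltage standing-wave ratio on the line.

Γ = (1370 − 300)/(1370 + 300) = 0.641
VSWR = (1 + 0.641)/(1 − 0.641)

VSWR ≈ 4.57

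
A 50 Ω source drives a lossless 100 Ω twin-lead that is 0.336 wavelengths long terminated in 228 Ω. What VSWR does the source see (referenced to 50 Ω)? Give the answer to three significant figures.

VSWR ≈ 2.32

βl = 2π × 0.336 = 121°
tan(βl) = -1.67
Z_in = Z_0·(Z_L + jZ_0·tanβl)/(Z_0 + jZ_L·tanβl) = 55.8 + j45.3 Ω
Γ_s = (Z_in − Z_s)/(Z_in + Z_s) = (5.78 + j45.3)/(106 + j45.3), |Γ_s| = 0.397
VSWR = (1 + |Γ_s|)/(1 − |Γ_s|)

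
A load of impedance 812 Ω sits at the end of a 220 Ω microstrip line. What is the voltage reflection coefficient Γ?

Γ = (Z_L − Z_0)/(Z_L + Z_0) = (812 − 220)/(812 + 220) = 592/1032

Γ = 0.574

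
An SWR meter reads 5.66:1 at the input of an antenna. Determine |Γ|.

|Γ| = (S − 1)/(S + 1) = (5.66 − 1)/(5.66 + 1) = 4.66/6.66

|Γ| ≈ 0.7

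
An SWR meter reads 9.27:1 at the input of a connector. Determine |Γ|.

|Γ| ≈ 0.805

|Γ| = (S − 1)/(S + 1) = (9.27 − 1)/(9.27 + 1) = 8.27/10.3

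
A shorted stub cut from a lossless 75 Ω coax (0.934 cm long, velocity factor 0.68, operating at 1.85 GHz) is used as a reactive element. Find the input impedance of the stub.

λ = v/f = 0.68·c / 1.85 GHz = 0.11 m
βl = 2π·l/λ = 2π × 0.0847 = 30.5°
tan(βl) = 0.589
For a shorted stub, Z_in = jZ_0·tan(βl)

Z_in ≈ +j44.2 Ω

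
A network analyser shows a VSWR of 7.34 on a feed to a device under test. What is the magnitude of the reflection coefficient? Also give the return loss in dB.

|Γ| = (S − 1)/(S + 1) = (7.34 − 1)/(7.34 + 1) = 6.34/8.34
RL = −20·log₁₀|Γ| = −20·log₁₀(0.76)

|Γ| ≈ 0.76; return loss ≈ 2.38 dB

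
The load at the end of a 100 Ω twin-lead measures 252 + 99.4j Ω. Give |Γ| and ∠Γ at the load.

Γ ≈ 0.497 ∠ 17.4°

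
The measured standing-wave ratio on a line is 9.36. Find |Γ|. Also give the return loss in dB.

|Γ| = (S − 1)/(S + 1) = (9.36 − 1)/(9.36 + 1) = 8.36/10.4
RL = −20·log₁₀|Γ| = −20·log₁₀(0.807)

|Γ| ≈ 0.807; return loss ≈ 1.86 dB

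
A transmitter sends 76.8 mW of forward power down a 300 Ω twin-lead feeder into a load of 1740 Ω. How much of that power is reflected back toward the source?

P_reflected ≈ 38.3 mW

Γ = (1740 − 300)/(1740 + 300) = 0.706
|Γ|² = 0.498
P_refl = |Γ|²·P_inc = 38.3 mW, P_del = (1 − |Γ|²)·P_inc = 38.5 mW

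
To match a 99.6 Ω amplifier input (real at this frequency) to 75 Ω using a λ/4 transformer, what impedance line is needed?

Z_qwt = √(Z_0·R_L) = √(75 × 99.6) = √7470

Z_qwt ≈ 86.4 Ω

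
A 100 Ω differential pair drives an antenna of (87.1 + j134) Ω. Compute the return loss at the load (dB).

RL ≈ 4.66 dB

Γ = (-12.9 + j134)/(187.1 + j134), |Γ| = 0.585
RL = −20·log₁₀|Γ| = −20·log₁₀(0.585)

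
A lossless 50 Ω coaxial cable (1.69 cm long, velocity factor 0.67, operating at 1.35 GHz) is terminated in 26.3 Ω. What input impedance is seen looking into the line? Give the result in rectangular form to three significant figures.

Z_in ≈ 38.1 + j25.9 Ω

λ = v/f = 0.67·c / 1.35 GHz = 0.149 m
βl = 2π·l/λ = 2π × 0.114 = 40.9°
tan(βl) = tan(40.9°) = 0.865
Z_in = Z_0·(Z_L + jZ_0·tanβl)/(Z_0 + jZ_L·tanβl)
     = 50·(26.3 + j43.3)/(50 + j22.8)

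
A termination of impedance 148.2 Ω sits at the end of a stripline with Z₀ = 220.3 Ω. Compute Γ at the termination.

Γ = (Z_L − Z_0)/(Z_L + Z_0) = (148.2 − 220.3)/(148.2 + 220.3) = -72.1/368.5

Γ = -0.196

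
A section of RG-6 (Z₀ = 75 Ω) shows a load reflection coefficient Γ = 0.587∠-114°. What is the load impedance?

Z_L ≈ 27 − j44.1 Ω

Z_L = Z_0·(1 + Γ)/(1 − Γ) = 75·(0.761 − j0.536)/(1.24 + j0.536)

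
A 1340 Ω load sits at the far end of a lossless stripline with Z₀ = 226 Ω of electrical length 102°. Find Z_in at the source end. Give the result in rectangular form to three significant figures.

Z_in ≈ 39.8 + j46.6 Ω

tan(βl) = tan(102°) = -4.7
Z_in = Z_0·(Z_L + jZ_0·tanβl)/(Z_0 + jZ_L·tanβl)
     = 226·(1340 − j1060)/(226 − j6300)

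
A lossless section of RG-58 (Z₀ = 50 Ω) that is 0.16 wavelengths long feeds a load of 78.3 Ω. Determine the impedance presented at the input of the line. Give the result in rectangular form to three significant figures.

Z_in ≈ 38.5 − j16.1 Ω

βl = 2π × 0.16 = 57.6°
tan(βl) = tan(57.6°) = 1.58
Z_in = Z_0·(Z_L + jZ_0·tanβl)/(Z_0 + jZ_L·tanβl)
     = 50·(78.3 + j78.8)/(50 + j123)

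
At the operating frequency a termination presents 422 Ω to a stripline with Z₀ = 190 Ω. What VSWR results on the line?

VSWR ≈ 2.22

For a purely resistive load, VSWR = R_L/Z_0 or Z_0/R_L (whichever > 1) = 422/190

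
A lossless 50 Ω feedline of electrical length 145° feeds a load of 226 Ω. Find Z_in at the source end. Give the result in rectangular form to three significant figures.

Z_in ≈ 30.6 + j61.7 Ω

tan(βl) = tan(145°) = -0.7
Z_in = Z_0·(Z_L + jZ_0·tanβl)/(Z_0 + jZ_L·tanβl)
     = 50·(226 − j35)/(50 − j158)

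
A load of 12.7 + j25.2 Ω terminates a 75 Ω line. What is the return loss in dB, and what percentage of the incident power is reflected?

Γ = (-62.3 + j25.2)/(87.7 + j25.2), |Γ| = 0.736
RL = −20·log₁₀(0.736) = 2.66 dB
P_refl/P_inc = |Γ|² = 0.542

RL ≈ 2.66 dB; 54.2% of incident power reflected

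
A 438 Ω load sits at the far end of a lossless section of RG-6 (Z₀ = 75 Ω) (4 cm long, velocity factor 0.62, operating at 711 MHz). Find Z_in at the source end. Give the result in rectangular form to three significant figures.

λ = v/f = 0.62·c / 711 MHz = 0.262 m
βl = 2π·l/λ = 2π × 0.153 = 55°
tan(βl) = tan(55°) = 1.43
Z_in = Z_0·(Z_L + jZ_0·tanβl)/(Z_0 + jZ_L·tanβl)
     = 75·(438 + j107)/(75 + j627)

Z_in ≈ 18.8 − j50.2 Ω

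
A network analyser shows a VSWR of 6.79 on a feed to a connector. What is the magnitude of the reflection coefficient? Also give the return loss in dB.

|Γ| = (S − 1)/(S + 1) = (6.79 − 1)/(6.79 + 1) = 5.79/7.79
RL = −20·log₁₀|Γ| = −20·log₁₀(0.743)

|Γ| ≈ 0.743; return loss ≈ 2.58 dB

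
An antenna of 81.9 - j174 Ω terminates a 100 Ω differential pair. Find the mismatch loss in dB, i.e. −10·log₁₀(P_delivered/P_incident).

mismatch loss ≈ 2.86 dB

Γ = (-18.1 − j174)/(181.9 − j174), |Γ| = 0.695
|Γ|² = 0.483, so P_del/P_inc = 1 − |Γ|² = 0.517
ML = −10·log₁₀(1 − |Γ|²)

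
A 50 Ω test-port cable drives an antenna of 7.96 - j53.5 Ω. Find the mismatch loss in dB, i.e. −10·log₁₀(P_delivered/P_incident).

mismatch loss ≈ 5.92 dB

Γ = (-42.04 − j53.5)/(57.96 − j53.5), |Γ| = 0.863
|Γ|² = 0.744, so P_del/P_inc = 1 − |Γ|² = 0.256
ML = −10·log₁₀(1 − |Γ|²)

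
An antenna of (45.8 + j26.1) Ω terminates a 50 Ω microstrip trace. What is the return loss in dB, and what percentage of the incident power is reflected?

Γ = (-4.2 + j26.1)/(95.8 + j26.1), |Γ| = 0.266
RL = −20·log₁₀(0.266) = 11.5 dB
P_refl/P_inc = |Γ|² = 0.0709

RL ≈ 11.5 dB; 7.09% of incident power reflected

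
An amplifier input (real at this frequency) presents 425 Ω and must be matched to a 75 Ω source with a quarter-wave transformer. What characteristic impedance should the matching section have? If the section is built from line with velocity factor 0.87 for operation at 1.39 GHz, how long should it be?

Z_qwt = √(Z_0·R_L) = √(75 × 425) = √31880
λ = 0.87·c/f = 0.188 m, so l = λ/4 = 0.0469 m

Z_qwt ≈ 179 Ω; length ≈ 4.69 cm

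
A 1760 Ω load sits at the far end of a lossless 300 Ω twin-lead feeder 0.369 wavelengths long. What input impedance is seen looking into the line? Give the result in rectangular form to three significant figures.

βl = 2π × 0.369 = 133°
tan(βl) = tan(133°) = -1.08
Z_in = Z_0·(Z_L + jZ_0·tanβl)/(Z_0 + jZ_L·tanβl)
     = 300·(1760 − j324)/(300 − j1900)

Z_in ≈ 92.8 + j264 Ω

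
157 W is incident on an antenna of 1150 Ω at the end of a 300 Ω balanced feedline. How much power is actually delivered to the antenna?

Γ = (1150 − 300)/(1150 + 300) = 0.586
|Γ|² = 0.344
P_refl = |Γ|²·P_inc = 54 W, P_del = (1 − |Γ|²)·P_inc = 103 W

P_delivered ≈ 103 W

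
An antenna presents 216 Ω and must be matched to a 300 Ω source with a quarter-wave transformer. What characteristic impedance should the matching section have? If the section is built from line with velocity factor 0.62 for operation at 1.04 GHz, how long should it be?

Z_qwt ≈ 255 Ω; length ≈ 4.47 cm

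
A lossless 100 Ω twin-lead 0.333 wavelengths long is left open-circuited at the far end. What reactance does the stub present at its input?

βl = 2π × 0.333 = 120°
tan(βl) = -1.74
For an open-circuited stub, Z_in = −jZ_0·cot(βl) = −jZ_0/tan(βl)

X_in ≈ 57.5 Ω (inductive)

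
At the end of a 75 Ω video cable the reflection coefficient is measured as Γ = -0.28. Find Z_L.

Z_L = Z_0·(1 + Γ)/(1 − Γ) = 75·(0.72)/(1.28)

Z_L ≈ 42.2 Ω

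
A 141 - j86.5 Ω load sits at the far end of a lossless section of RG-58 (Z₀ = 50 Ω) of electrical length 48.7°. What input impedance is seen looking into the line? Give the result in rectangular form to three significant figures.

tan(βl) = tan(48.7°) = 1.14
Z_in = Z_0·(Z_L + jZ_0·tanβl)/(Z_0 + jZ_L·tanβl)
     = 50·(141 − j29.6)/(148 + j160)

Z_in ≈ 16.9 − j28.3 Ω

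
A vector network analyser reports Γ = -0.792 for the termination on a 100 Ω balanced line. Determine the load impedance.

Z_L = Z_0·(1 + Γ)/(1 − Γ) = 100·(0.208)/(1.79)

Z_L ≈ 11.6 Ω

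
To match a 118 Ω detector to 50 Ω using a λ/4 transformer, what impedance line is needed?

Z_qwt = √(Z_0·R_L) = √(50 × 118) = √5900

Z_qwt ≈ 76.8 Ω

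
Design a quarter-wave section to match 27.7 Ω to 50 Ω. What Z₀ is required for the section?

Z_qwt ≈ 37.2 Ω

Z_qwt = √(Z_0·R_L) = √(50 × 27.7) = √1385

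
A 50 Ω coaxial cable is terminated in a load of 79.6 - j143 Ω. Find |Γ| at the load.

Γ = (Z_L − Z_0)/(Z_L + Z_0) = (29.6 − j143)/(129.6 − j143)
|Γ| = 146/193

|Γ| ≈ 0.757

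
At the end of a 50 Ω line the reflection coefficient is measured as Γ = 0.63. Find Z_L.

Z_L ≈ 220 Ω

Z_L = Z_0·(1 + Γ)/(1 − Γ) = 50·(1.63)/(0.37)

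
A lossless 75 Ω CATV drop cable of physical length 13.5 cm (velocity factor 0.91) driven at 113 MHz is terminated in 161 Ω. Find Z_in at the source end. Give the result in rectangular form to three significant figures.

λ = v/f = 0.91·c / 113 MHz = 2.42 m
βl = 2π·l/λ = 2π × 0.0559 = 20.1°
tan(βl) = tan(20.1°) = 0.366
Z_in = Z_0·(Z_L + jZ_0·tanβl)/(Z_0 + jZ_L·tanβl)
     = 75·(161 + j27.5)/(75 + j59)

Z_in ≈ 113 − j61.3 Ω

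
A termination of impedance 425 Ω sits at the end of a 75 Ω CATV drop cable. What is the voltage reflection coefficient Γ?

Γ = 0.7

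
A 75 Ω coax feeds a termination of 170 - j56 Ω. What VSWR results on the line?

VSWR ≈ 2.56

Γ = (Z_L − Z_0)/(Z_L + Z_0) = (95 − j56)/(245 − j56)
|Γ| = 110/251 = 0.439
VSWR = (1 + |Γ|)/(1 − |Γ|) = 1.44/0.561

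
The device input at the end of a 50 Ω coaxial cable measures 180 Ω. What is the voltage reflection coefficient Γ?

Γ = 0.565

Γ = (Z_L − Z_0)/(Z_L + Z_0) = (180 − 50)/(180 + 50) = 130/230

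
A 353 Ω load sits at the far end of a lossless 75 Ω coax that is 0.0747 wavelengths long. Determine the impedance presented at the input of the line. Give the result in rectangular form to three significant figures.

βl = 2π × 0.0747 = 26.9°
tan(βl) = tan(26.9°) = 0.507
Z_in = Z_0·(Z_L + jZ_0·tanβl)/(Z_0 + jZ_L·tanβl)
     = 75·(353 + j38)/(75 + j179)

Z_in ≈ 66.3 − j120 Ω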